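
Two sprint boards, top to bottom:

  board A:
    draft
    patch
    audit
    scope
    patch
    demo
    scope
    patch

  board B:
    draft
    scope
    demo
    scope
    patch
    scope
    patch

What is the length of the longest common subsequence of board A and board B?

Taking draft (board A #1, board B #1), scope (board A #4, board B #4), patch (board A #5, board B #5), scope (board A #7, board B #6), patch (board A #8, board B #7) gives a common subsequence of length 5. Since dp[8][7] = 5, nothing longer is possible.

5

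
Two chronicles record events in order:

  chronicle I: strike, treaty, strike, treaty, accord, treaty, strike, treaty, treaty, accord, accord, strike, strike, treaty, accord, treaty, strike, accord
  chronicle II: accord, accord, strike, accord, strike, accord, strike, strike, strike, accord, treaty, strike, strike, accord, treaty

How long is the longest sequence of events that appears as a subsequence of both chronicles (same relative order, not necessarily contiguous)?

10

One common subsequence of length 10: strike at chronicle I[1]=chronicle II[3], strike at chronicle I[3]=chronicle II[5], accord at chronicle I[5]=chronicle II[6], strike at chronicle I[7]=chronicle II[7], strike at chronicle I[12]=chronicle II[8], strike at chronicle I[13]=chronicle II[9], accord at chronicle I[15]=chronicle II[10], treaty at chronicle I[16]=chronicle II[11], strike at chronicle I[17]=chronicle II[13], accord at chronicle I[18]=chronicle II[14], and the DP table's final entry dp[18][15] is also 10, so no common subsequence is longer.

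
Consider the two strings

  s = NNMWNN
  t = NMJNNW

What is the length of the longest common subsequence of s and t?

4

Let dp[i][j] be the LCS length of the first i characters of s and the first j characters of t. dp[i][j] = dp[i-1][j-1]+1 when the i-th and j-th characters match, else max(dp[i-1][j], dp[i][j-1]).
    ·  N  M  J  N  N  W
 ·  0  0  0  0  0  0  0
 N  0  1  1  1  1  1  1
 N  0  1  1  1  2  2  2
 M  0  1  2  2  2  2  2
 W  0  1  2  2  2  2  3
 N  0  1  2  2  3  3  3
 N  0  1  2  2  3  4  4
dp[6][6] = 4. One LCS (by backtracking along matches): NMNN.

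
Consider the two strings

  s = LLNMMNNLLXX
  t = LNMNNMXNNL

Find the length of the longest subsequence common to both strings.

Let dp[i][j] be the LCS length of the first i characters of s and the first j characters of t. dp[i][j] = dp[i-1][j-1]+1 when the i-th and j-th characters match, else max(dp[i-1][j], dp[i][j-1]).
    ·  L  N  M  N  N  M  X  N  N  L
 ·  0  0  0  0  0  0  0  0  0  0  0
 L  0  1  1  1  1  1  1  1  1  1  1
 L  0  1  1  1  1  1  1  1  1  1  2
 N  0  1  2  2  2  2  2  2  2  2  2
 M  0  1  2  3  3  3  3  3  3  3  3
 M  0  1  2  3  3  3  4  4  4  4  4
 N  0  1  2  3  4  4  4  4  5  5  5
 N  0  1  2  3  4  5  5  5  5  6  6
 L  0  1  2  3  4  5  5  5  5  6  7
 L  0  1  2  3  4  5  5  5  5  6  7
 X  0  1  2  3  4  5  5  6  6  6  7
 X  0  1  2  3  4  5  5  6  6  6  7
dp[11][10] = 7. One LCS (by backtracking along matches): LNMMNNL.

7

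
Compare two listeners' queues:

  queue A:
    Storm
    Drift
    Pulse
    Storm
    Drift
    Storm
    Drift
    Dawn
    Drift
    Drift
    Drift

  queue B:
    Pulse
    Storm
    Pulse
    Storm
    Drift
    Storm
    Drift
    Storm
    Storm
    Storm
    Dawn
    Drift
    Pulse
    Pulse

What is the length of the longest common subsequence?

8

Pick Storm (queue A #1, queue B #2) → Pulse (queue A #3, queue B #3) → Storm (queue A #4, queue B #4) → Drift (queue A #5, queue B #5) → Storm (queue A #6, queue B #6) → Drift (queue A #7, queue B #7) → Dawn (queue A #8, queue B #11) → Drift (queue A #9, queue B #12); all 8 songs appear in both, in order, and the DP table's final entry dp[11][14] is also 8, so no common subsequence is longer.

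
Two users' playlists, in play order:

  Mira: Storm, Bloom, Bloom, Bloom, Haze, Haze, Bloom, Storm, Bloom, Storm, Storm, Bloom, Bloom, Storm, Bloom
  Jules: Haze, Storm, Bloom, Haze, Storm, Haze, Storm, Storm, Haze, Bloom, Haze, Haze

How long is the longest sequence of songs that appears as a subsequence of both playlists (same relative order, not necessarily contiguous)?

Taking Storm (Mira #1, Jules #2) → Bloom (Mira #4, Jules #3) → Haze (Mira #5, Jules #4) → Haze (Mira #6, Jules #6) → Storm (Mira #8, Jules #7) → Storm (Mira #10, Jules #8) → Bloom (Mira #12, Jules #10) gives a common subsequence of length 7. Since dp[15][12] = 7, nothing longer is possible.

7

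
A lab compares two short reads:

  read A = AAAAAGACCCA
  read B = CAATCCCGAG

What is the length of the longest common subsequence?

Let dp[i][j] be the LCS length of the first i bases of read A and the first j bases of read B. dp[i][j] = dp[i-1][j-1]+1 when the i-th and j-th bases match, else max(dp[i-1][j], dp[i][j-1]).
    ·  C  A  A  T  C  C  C  G  A  G
 ·  0  0  0  0  0  0  0  0  0  0  0
 A  0  0  1  1  1  1  1  1  1  1  1
 A  0  0  1  2  2  2  2  2  2  2  2
 A  0  0  1  2  2  2  2  2  2  3  3
 A  0  0  1  2  2  2  2  2  2  3  3
 A  0  0  1  2  2  2  2  2  2  3  3
 G  0  0  1  2  2  2  2  2  3  3  4
 A  0  0  1  2  2  2  2  2  3  4  4
 C  0  1  1  2  2  3  3  3  3  4  4
 C  0  1  1  2  2  3  4  4  4  4  4
 C  0  1  1  2  2  3  4  5  5  5  5
 A  0  1  2  2  2  3  4  5  5  6  6
dp[11][10] = 6. One LCS (by backtracking along matches): AACCCA.

6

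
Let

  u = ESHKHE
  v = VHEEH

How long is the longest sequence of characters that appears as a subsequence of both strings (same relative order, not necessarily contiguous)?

2

Match E [1,4], then H [5,5] — 2 characters in the same relative order in both. dp[6][5] = 2 confirms this is the maximum.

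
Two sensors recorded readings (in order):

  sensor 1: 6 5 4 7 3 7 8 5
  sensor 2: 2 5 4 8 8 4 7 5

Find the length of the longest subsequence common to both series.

4

Let dp[i][j] be the LCS length of the first i values of sensor 1 and the first j values of sensor 2. dp[i][j] = dp[i-1][j-1]+1 when the i-th and j-th values match, else max(dp[i-1][j], dp[i][j-1]).
    ·  2  5  4  8  8  4  7  5
 ·  0  0  0  0  0  0  0  0  0
 6  0  0  0  0  0  0  0  0  0
 5  0  0  1  1  1  1  1  1  1
 4  0  0  1  2  2  2  2  2  2
 7  0  0  1  2  2  2  2  3  3
 3  0  0  1  2  2  2  2  3  3
 7  0  0  1  2  2  2  2  3  3
 8  0  0  1  2  3  3  3  3  3
 5  0  0  1  2  3  3  3  3  4
dp[8][8] = 4. One LCS (by backtracking along matches): 5, 4, 7, 5.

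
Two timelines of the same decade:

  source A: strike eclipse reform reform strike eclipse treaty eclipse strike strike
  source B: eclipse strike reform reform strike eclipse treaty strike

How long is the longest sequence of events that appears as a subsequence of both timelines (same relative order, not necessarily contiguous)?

Match strike at source A[1]=source B[2] → reform at source A[3]=source B[3] → reform at source A[4]=source B[4] → strike at source A[5]=source B[5] → eclipse at source A[6]=source B[6] → treaty at source A[7]=source B[7] → strike at source A[10]=source B[8] — 7 events in the same relative order in both. Since dp[10][8] = 7, nothing longer is possible.

7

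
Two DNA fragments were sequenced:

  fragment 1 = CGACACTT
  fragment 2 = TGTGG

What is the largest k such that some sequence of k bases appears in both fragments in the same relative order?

Pick G at fragment 1[2]=fragment 2[2] → T at fragment 1[7]=fragment 2[3]; all 2 bases appear in both, in order, and the DP table's final entry dp[8][5] is also 2, so no common subsequence is longer.

2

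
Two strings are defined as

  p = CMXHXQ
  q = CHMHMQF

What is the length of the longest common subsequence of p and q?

Let dp[i][j] be the LCS length of the first i characters of p and the first j characters of q. dp[i][j] = dp[i-1][j-1]+1 when the i-th and j-th characters match, else max(dp[i-1][j], dp[i][j-1]).
    ·  C  H  M  H  M  Q  F
 ·  0  0  0  0  0  0  0  0
 C  0  1  1  1  1  1  1  1
 M  0  1  1  2  2  2  2  2
 X  0  1  1  2  2  2  2  2
 H  0  1  2  2  3  3  3  3
 X  0  1  2  2  3  3  3  3
 Q  0  1  2  2  3  3  4  4
dp[6][7] = 4. One LCS (by backtracking along matches): CMHQ.

4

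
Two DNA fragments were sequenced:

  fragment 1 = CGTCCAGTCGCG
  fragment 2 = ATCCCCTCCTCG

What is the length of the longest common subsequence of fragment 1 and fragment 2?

Let dp[i][j] be the LCS length of the first i bases of fragment 1 and the first j bases of fragment 2. dp[i][j] = dp[i-1][j-1]+1 when the i-th and j-th bases match, else max(dp[i-1][j], dp[i][j-1]).
    ·  A  T  C  C  C  C  T  C  C  T  C  G
 ·  0  0  0  0  0  0  0  0  0  0  0  0  0
 C  0  0  0  1  1  1  1  1  1  1  1  1  1
 G  0  0  0  1  1  1  1  1  1  1  1  1  2
 T  0  0  1  1  1  1  1  2  2  2  2  2  2
 C  0  0  1  2  2  2  2  2  3  3  3  3  3
 C  0  0  1  2  3  3  3  3  3  4  4  4  4
 A  0  1  1  2  3  3  3  3  3  4  4  4  4
 G  0  1  1  2  3  3  3  3  3  4  4  4  5
 T  0  1  2  2  3  3  3  4  4  4  5  5  5
 C  0  1  2  3  3  4  4  4  5  5  5  6  6
 G  0  1  2  3  3  4  4  4  5  5  5  6  7
 C  0  1  2  3  4  4  5  5  5  6  6  6  7
 G  0  1  2  3  4  4  5  5  5  6  6  6  7
dp[12][12] = 7. One LCS (by backtracking along matches): CTCCTCG.

7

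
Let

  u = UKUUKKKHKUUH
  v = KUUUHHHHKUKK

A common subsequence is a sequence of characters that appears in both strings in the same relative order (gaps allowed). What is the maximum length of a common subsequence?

6

Let dp[i][j] be the LCS length of the first i characters of u and the first j characters of v. dp[i][j] = dp[i-1][j-1]+1 when the i-th and j-th characters match, else max(dp[i-1][j], dp[i][j-1]).
    ·  K  U  U  U  H  H  H  H  K  U  K  K
 ·  0  0  0  0  0  0  0  0  0  0  0  0  0
 U  0  0  1  1  1  1  1  1  1  1  1  1  1
 K  0  1  1  1  1  1  1  1  1  2  2  2  2
 U  0  1  2  2  2  2  2  2  2  2  3  3  3
 U  0  1  2  3  3  3  3  3  3  3  3  3  3
 K  0  1  2  3  3  3  3  3  3  4  4  4  4
 K  0  1  2  3  3  3  3  3  3  4  4  5  5
 K  0  1  2  3  3  3  3  3  3  4  4  5  6
 H  0  1  2  3  3  4  4  4  4  4  4  5  6
 K  0  1  2  3  3  4  4  4  4  5  5  5  6
 U  0  1  2  3  4  4  4  4  4  5  6  6  6
 U  0  1  2  3  4  4  4  4  4  5  6  6  6
 H  0  1  2  3  4  5  5  5  5  5  6  6  6
dp[12][12] = 6. One LCS (by backtracking along matches): UUUKKK.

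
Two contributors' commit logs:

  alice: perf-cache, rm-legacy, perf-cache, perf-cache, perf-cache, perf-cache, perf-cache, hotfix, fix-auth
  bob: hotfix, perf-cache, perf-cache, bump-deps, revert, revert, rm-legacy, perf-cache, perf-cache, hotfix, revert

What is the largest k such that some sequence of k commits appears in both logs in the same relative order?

Match perf-cache at alice[1]=bob[3]; then rm-legacy at alice[2]=bob[7]; then perf-cache at alice[6]=bob[8]; then perf-cache at alice[7]=bob[9]; then hotfix at alice[8]=bob[10] — 5 commits in the same relative order in both. Since dp[9][11] = 5, nothing longer is possible.

5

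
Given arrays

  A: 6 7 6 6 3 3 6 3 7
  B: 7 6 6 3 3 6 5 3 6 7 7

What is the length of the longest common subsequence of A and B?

8

Let dp[i][j] be the LCS length of the first i values of A and the first j values of B. dp[i][j] = dp[i-1][j-1]+1 when the i-th and j-th values match, else max(dp[i-1][j], dp[i][j-1]).
    ·  7  6  6  3  3  6  5  3  6  7  7
 ·  0  0  0  0  0  0  0  0  0  0  0  0
 6  0  0  1  1  1  1  1  1  1  1  1  1
 7  0  1  1  1  1  1  1  1  1  1  2  2
 6  0  1  2  2  2  2  2  2  2  2  2  2
 6  0  1  2  3  3  3  3  3  3  3  3  3
 3  0  1  2  3  4  4  4  4  4  4  4  4
 3  0  1  2  3  4  5  5  5  5  5  5  5
 6  0  1  2  3  4  5  6  6  6  6  6  6
 3  0  1  2  3  4  5  6  6  7  7  7  7
 7  0  1  2  3  4  5  6  6  7  7  8  8
dp[9][11] = 8. One LCS (by backtracking along matches): 7, 6, 6, 3, 3, 6, 3, 7.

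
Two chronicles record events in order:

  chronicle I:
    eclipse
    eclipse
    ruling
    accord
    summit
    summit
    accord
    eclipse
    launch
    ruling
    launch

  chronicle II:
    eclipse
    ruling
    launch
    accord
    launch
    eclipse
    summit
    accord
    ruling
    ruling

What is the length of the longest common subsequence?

Pick eclipse at chronicle I[2]=chronicle II[1]; then ruling at chronicle I[3]=chronicle II[2]; then accord at chronicle I[4]=chronicle II[4]; then summit at chronicle I[6]=chronicle II[7]; then accord at chronicle I[7]=chronicle II[8]; then ruling at chronicle I[10]=chronicle II[10]; all 6 events appear in both, in order. Since dp[11][10] = 6, nothing longer is possible.

6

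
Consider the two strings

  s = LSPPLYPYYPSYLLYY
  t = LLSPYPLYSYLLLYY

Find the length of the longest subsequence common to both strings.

12

Taking L at s[1]=t[2], then S at s[2]=t[3], then P at s[3]=t[4], then P at s[4]=t[6], then L at s[5]=t[7], then Y at s[9]=t[8], then S at s[11]=t[9], then Y at s[12]=t[10], then L at s[13]=t[12], then L at s[14]=t[13], then Y at s[15]=t[14], then Y at s[16]=t[15] gives a common subsequence of length 12. The LCS DP gives dp[16][15] = 12, so this is optimal.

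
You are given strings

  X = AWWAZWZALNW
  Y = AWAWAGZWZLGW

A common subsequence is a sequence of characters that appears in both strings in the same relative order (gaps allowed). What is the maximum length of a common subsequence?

One common subsequence of length 9: A (X #1, Y #1), then W (X #2, Y #2), then W (X #3, Y #4), then A (X #4, Y #5), then Z (X #5, Y #7), then W (X #6, Y #8), then Z (X #7, Y #9), then L (X #9, Y #10), then W (X #11, Y #12), and the DP table's final entry dp[11][12] is also 9, so no common subsequence is longer.

9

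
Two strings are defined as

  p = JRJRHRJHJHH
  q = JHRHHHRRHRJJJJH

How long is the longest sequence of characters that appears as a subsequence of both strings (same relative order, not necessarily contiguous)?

One common subsequence of length 8: J (p #1, q #1); then R (p #2, q #7); then R (p #4, q #8); then H (p #5, q #9); then R (p #6, q #10); then J (p #7, q #13); then J (p #9, q #14); then H (p #11, q #15). Since dp[11][15] = 8, nothing longer is possible.

8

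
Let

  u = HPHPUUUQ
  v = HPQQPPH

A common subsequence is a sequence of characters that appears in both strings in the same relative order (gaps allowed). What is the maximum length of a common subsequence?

Let dp[i][j] be the LCS length of the first i characters of u and the first j characters of v. dp[i][j] = dp[i-1][j-1]+1 when the i-th and j-th characters match, else max(dp[i-1][j], dp[i][j-1]).
    ·  H  P  Q  Q  P  P  H
 ·  0  0  0  0  0  0  0  0
 H  0  1  1  1  1  1  1  1
 P  0  1  2  2  2  2  2  2
 H  0  1  2  2  2  2  2  3
 P  0  1  2  2  2  3  3  3
 U  0  1  2  2  2  3  3  3
 U  0  1  2  2  2  3  3  3
 U  0  1  2  2  2  3  3  3
 Q  0  1  2  3  3  3  3  3
dp[8][7] = 3. One LCS (by backtracking along matches): HPH.

3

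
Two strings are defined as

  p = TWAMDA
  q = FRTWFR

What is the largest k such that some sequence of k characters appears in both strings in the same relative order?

2

Pick T (p #1, q #3) → W (p #2, q #4); all 2 characters appear in both, in order, and the DP table's final entry dp[6][6] is also 2, so no common subsequence is longer.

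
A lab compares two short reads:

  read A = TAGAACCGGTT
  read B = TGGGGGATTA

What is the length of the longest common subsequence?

One common subsequence of length 6: T (read A #1, read B #1) → G (read A #3, read B #4) → G (read A #8, read B #5) → G (read A #9, read B #6) → T (read A #10, read B #8) → T (read A #11, read B #9). dp[11][10] = 6 confirms this is the maximum.

6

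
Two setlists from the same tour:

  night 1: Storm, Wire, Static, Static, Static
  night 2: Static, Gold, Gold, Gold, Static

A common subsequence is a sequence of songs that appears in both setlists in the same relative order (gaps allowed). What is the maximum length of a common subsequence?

2

One common subsequence of length 2: Static [3,1], Static [5,5]. dp[5][5] = 2 confirms this is the maximum.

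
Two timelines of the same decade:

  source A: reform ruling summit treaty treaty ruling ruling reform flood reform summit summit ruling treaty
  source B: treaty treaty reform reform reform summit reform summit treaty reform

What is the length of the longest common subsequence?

Pick treaty (source A #4, source B #1) → treaty (source A #5, source B #2) → reform (source A #8, source B #4) → reform (source A #10, source B #5) → summit (source A #11, source B #6) → summit (source A #12, source B #8) → treaty (source A #14, source B #9); all 7 events appear in both, in order, and the DP table's final entry dp[14][10] is also 7, so no common subsequence is longer.

7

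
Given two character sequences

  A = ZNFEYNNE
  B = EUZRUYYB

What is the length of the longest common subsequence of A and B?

Let dp[i][j] be the LCS length of the first i characters of A and the first j characters of B. dp[i][j] = dp[i-1][j-1]+1 when the i-th and j-th characters match, else max(dp[i-1][j], dp[i][j-1]).
    ·  E  U  Z  R  U  Y  Y  B
 ·  0  0  0  0  0  0  0  0  0
 Z  0  0  0  1  1  1  1  1  1
 N  0  0  0  1  1  1  1  1  1
 F  0  0  0  1  1  1  1  1  1
 E  0  1  1  1  1  1  1  1  1
 Y  0  1  1  1  1  1  2  2  2
 N  0  1  1  1  1  1  2  2  2
 N  0  1  1  1  1  1  2  2  2
 E  0  1  1  1  1  1  2  2  2
dp[8][8] = 2. One LCS (by backtracking along matches): ZY.

2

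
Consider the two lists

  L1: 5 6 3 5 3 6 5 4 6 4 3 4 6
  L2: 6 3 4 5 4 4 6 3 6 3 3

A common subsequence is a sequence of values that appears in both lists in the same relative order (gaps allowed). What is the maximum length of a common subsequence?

Let dp[i][j] be the LCS length of the first i values of L1 and the first j values of L2. dp[i][j] = dp[i-1][j-1]+1 when the i-th and j-th values match, else max(dp[i-1][j], dp[i][j-1]).
    ·  6  3  4  5  4  4  6  3  6  3  3
 ·  0  0  0  0  0  0  0  0  0  0  0  0
 5  0  0  0  0  1  1  1  1  1  1  1  1
 6  0  1  1  1  1  1  1  2  2  2  2  2
 3  0  1  2  2  2  2  2  2  3  3  3  3
 5  0  1  2  2  3  3  3  3  3  3  3  3
 3  0  1  2  2  3  3  3  3  4  4  4  4
 6  0  1  2  2  3  3  3  4  4  5  5  5
 5  0  1  2  2  3  3  3  4  4  5  5  5
 4  0  1  2  3  3  4  4  4  4  5  5  5
 6  0  1  2  3  3  4  4  5  5  5  5  5
 4  0  1  2  3  3  4  5  5  5  5  5  5
 3  0  1  2  3  3  4  5  5  6  6  6  6
 4  0  1  2  3  3  4  5  5  6  6  6  6
 6  0  1  2  3  3  4  5  6  6  7  7  7
dp[13][11] = 7. One LCS (by backtracking along matches): 6, 3, 5, 4, 6, 3, 6.

7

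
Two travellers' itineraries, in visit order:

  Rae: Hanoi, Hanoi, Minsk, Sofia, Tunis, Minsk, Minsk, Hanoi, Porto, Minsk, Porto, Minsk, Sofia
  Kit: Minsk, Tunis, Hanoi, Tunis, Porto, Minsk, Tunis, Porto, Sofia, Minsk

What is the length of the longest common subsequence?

7

Pick Minsk (Rae #3, Kit #1), Tunis (Rae #5, Kit #2), Hanoi (Rae #8, Kit #3), Porto (Rae #9, Kit #5), Minsk (Rae #10, Kit #6), Porto (Rae #11, Kit #8), Minsk (Rae #12, Kit #10); all 7 stops appear in both, in order, and the DP table's final entry dp[13][10] is also 7, so no common subsequence is longer.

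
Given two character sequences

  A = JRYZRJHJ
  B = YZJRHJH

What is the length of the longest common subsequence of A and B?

5

Let dp[i][j] be the LCS length of the first i characters of A and the first j characters of B. dp[i][j] = dp[i-1][j-1]+1 when the i-th and j-th characters match, else max(dp[i-1][j], dp[i][j-1]).
    ·  Y  Z  J  R  H  J  H
 ·  0  0  0  0  0  0  0  0
 J  0  0  0  1  1  1  1  1
 R  0  0  0  1  2  2  2  2
 Y  0  1  1  1  2  2  2  2
 Z  0  1  2  2  2  2  2  2
 R  0  1  2  2  3  3  3  3
 J  0  1  2  3  3  3  4  4
 H  0  1  2  3  3  4  4  5
 J  0  1  2  3  3  4  5  5
dp[8][7] = 5. One LCS (by backtracking along matches): YZRJH.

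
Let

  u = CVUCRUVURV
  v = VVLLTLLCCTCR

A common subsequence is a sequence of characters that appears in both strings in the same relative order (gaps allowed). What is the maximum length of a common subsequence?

3

Pick C [1,9] → C [4,11] → R [9,12]; all 3 characters appear in both, in order. The LCS DP gives dp[10][12] = 3, so this is optimal.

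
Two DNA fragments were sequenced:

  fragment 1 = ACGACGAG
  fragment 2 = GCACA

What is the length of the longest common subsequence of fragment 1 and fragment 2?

4

Let dp[i][j] be the LCS length of the first i bases of fragment 1 and the first j bases of fragment 2. dp[i][j] = dp[i-1][j-1]+1 when the i-th and j-th bases match, else max(dp[i-1][j], dp[i][j-1]).
    ·  G  C  A  C  A
 ·  0  0  0  0  0  0
 A  0  0  0  1  1  1
 C  0  0  1  1  2  2
 G  0  1  1  1  2  2
 A  0  1  1  2  2  3
 C  0  1  2  2  3  3
 G  0  1  2  2  3  3
 A  0  1  2  3  3  4
 G  0  1  2  3  3  4
dp[8][5] = 4. One LCS (by backtracking along matches): CACA.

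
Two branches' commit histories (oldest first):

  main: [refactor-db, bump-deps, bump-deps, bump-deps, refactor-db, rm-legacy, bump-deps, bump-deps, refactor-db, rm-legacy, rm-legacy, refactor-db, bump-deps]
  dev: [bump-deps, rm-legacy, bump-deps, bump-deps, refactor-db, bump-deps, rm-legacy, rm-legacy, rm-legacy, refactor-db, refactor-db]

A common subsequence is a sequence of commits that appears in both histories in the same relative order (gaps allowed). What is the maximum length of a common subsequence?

8

Pick bump-deps (main #2, dev #1); then bump-deps (main #3, dev #3); then bump-deps (main #4, dev #4); then refactor-db (main #5, dev #5); then rm-legacy (main #6, dev #7); then rm-legacy (main #10, dev #8); then rm-legacy (main #11, dev #9); then refactor-db (main #12, dev #11); all 8 commits appear in both, in order, and the DP table's final entry dp[13][11] is also 8, so no common subsequence is longer.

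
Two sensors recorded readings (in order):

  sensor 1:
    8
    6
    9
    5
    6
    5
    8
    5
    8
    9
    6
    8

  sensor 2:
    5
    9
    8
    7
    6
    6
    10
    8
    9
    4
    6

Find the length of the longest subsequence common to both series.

Pick 8 [1,3] → 6 [2,5] → 6 [5,6] → 8 [9,8] → 9 [10,9] → 6 [11,11]; all 6 values appear in both, in order. Since dp[12][11] = 6, nothing longer is possible.

6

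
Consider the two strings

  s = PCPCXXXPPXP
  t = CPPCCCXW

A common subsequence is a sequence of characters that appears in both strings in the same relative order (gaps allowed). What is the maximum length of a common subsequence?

Pick P (s #1, t #3), then C (s #2, t #5), then C (s #4, t #6), then X (s #5, t #7); all 4 characters appear in both, in order, and the DP table's final entry dp[11][8] is also 4, so no common subsequence is longer.

4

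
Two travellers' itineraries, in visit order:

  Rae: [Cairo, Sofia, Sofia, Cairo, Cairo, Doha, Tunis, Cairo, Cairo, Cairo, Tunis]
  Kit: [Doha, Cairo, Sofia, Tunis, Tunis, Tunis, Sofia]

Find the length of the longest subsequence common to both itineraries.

4

Match Cairo (Rae #1, Kit #2), Sofia (Rae #2, Kit #3), Tunis (Rae #7, Kit #5), Tunis (Rae #11, Kit #6) — 4 stops in the same relative order in both. The LCS DP gives dp[11][7] = 4, so this is optimal.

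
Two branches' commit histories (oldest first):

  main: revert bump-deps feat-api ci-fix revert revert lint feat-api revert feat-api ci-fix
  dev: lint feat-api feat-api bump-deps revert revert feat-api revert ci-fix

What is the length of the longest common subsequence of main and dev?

Taking bump-deps (main #2, dev #4); then revert (main #5, dev #5); then revert (main #6, dev #6); then feat-api (main #8, dev #7); then revert (main #9, dev #8); then ci-fix (main #11, dev #9) gives a common subsequence of length 6. The LCS DP gives dp[11][9] = 6, so this is optimal.

6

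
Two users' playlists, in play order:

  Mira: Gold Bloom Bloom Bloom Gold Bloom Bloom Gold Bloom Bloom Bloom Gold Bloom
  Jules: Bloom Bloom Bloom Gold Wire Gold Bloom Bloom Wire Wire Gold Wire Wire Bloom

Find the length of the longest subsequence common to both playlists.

9

One common subsequence of length 9: Bloom (Mira #2, Jules #1) → Bloom (Mira #3, Jules #2) → Bloom (Mira #4, Jules #3) → Gold (Mira #5, Jules #4) → Gold (Mira #8, Jules #6) → Bloom (Mira #9, Jules #7) → Bloom (Mira #10, Jules #8) → Gold (Mira #12, Jules #11) → Bloom (Mira #13, Jules #14). The LCS DP gives dp[13][14] = 9, so this is optimal.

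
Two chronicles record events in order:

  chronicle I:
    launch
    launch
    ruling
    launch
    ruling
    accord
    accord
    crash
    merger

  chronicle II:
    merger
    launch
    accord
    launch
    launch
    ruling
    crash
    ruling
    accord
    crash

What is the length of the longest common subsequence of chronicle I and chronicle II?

6

Pick launch at chronicle I[1]=chronicle II[4]; then launch at chronicle I[2]=chronicle II[5]; then ruling at chronicle I[3]=chronicle II[6]; then ruling at chronicle I[5]=chronicle II[8]; then accord at chronicle I[7]=chronicle II[9]; then crash at chronicle I[8]=chronicle II[10]; all 6 events appear in both, in order, and the DP table's final entry dp[9][10] is also 6, so no common subsequence is longer.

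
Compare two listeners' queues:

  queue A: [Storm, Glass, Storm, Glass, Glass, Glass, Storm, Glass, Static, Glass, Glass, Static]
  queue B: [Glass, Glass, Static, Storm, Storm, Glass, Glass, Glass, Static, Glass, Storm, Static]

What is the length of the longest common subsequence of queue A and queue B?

Taking Storm (queue A #1, queue B #4), then Storm (queue A #3, queue B #5), then Glass (queue A #5, queue B #6), then Glass (queue A #6, queue B #7), then Glass (queue A #8, queue B #8), then Static (queue A #9, queue B #9), then Glass (queue A #10, queue B #10), then Static (queue A #12, queue B #12) gives a common subsequence of length 8. dp[12][12] = 8 confirms this is the maximum.

8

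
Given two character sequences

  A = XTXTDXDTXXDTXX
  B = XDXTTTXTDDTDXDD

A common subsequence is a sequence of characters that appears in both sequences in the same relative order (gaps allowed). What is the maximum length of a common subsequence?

Taking X at A[1]=B[3], T at A[2]=B[6], X at A[3]=B[7], T at A[4]=B[8], D at A[5]=B[9], D at A[7]=B[10], T at A[8]=B[11], X at A[9]=B[13], D at A[11]=B[15] gives a common subsequence of length 9. dp[14][15] = 9 confirms this is the maximum.

9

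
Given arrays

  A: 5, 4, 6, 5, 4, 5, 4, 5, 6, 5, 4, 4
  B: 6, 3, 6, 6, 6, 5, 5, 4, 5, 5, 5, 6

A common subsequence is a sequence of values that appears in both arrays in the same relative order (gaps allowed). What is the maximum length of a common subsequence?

Taking 5 (A #1, B #7), 4 (A #2, B #8), 5 (A #4, B #9), 5 (A #6, B #10), 5 (A #8, B #11), 6 (A #9, B #12) gives a common subsequence of length 6. Since dp[12][12] = 6, nothing longer is possible.

6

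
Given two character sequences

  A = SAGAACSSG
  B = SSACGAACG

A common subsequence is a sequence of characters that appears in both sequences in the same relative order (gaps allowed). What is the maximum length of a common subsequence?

Pick S [1,2], then A [2,3], then G [3,5], then A [4,6], then A [5,7], then C [6,8], then G [9,9]; all 7 characters appear in both, in order. Since dp[9][9] = 7, nothing longer is possible.

7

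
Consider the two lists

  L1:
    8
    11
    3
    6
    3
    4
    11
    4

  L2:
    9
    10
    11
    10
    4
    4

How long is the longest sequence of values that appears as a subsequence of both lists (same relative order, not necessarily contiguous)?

Let dp[i][j] be the LCS length of the first i values of L1 and the first j values of L2. dp[i][j] = dp[i-1][j-1]+1 when the i-th and j-th values match, else max(dp[i-1][j], dp[i][j-1]).
    ·  9 10 11 10  4  4
 ·  0  0  0  0  0  0  0
 8  0  0  0  0  0  0  0
11  0  0  0  1  1  1  1
 3  0  0  0  1  1  1  1
 6  0  0  0  1  1  1  1
 3  0  0  0  1  1  1  1
 4  0  0  0  1  1  2  2
11  0  0  0  1  1  2  2
 4  0  0  0  1  1  2  3
dp[8][6] = 3. One LCS (by backtracking along matches): 11, 4, 4.

3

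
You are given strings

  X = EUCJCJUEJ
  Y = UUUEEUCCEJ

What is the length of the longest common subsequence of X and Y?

Taking E (X #1, Y #5), U (X #2, Y #6), C (X #3, Y #7), C (X #5, Y #8), E (X #8, Y #9), J (X #9, Y #10) gives a common subsequence of length 6. dp[9][10] = 6 confirms this is the maximum.

6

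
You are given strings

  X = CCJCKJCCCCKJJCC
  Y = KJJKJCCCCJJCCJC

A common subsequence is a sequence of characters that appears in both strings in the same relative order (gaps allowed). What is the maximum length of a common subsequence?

11

Pick J [3,3] → K [5,4] → J [6,5] → C [7,6] → C [8,7] → C [9,8] → C [10,9] → J [12,10] → J [13,11] → C [14,13] → C [15,15]; all 11 characters appear in both, in order. The LCS DP gives dp[15][15] = 11, so this is optimal.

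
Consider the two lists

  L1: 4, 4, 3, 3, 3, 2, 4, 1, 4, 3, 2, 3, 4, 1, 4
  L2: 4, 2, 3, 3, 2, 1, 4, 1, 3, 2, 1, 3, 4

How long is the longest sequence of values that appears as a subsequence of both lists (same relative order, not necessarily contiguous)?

10

One common subsequence of length 10: 4 (L1 #1, L2 #1); then 3 (L1 #4, L2 #3); then 3 (L1 #5, L2 #4); then 2 (L1 #6, L2 #5); then 4 (L1 #7, L2 #7); then 1 (L1 #8, L2 #8); then 3 (L1 #10, L2 #9); then 2 (L1 #11, L2 #10); then 3 (L1 #12, L2 #12); then 4 (L1 #15, L2 #13). dp[15][13] = 10 confirms this is the maximum.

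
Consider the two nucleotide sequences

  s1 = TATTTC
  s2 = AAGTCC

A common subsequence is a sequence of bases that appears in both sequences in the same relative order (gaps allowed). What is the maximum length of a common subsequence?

3

Let dp[i][j] be the LCS length of the first i bases of s1 and the first j bases of s2. dp[i][j] = dp[i-1][j-1]+1 when the i-th and j-th bases match, else max(dp[i-1][j], dp[i][j-1]).
    ·  A  A  G  T  C  C
 ·  0  0  0  0  0  0  0
 T  0  0  0  0  1  1  1
 A  0  1  1  1  1  1  1
 T  0  1  1  1  2  2  2
 T  0  1  1  1  2  2  2
 T  0  1  1  1  2  2  2
 C  0  1  1  1  2  3  3
dp[6][6] = 3. One LCS (by backtracking along matches): ATC.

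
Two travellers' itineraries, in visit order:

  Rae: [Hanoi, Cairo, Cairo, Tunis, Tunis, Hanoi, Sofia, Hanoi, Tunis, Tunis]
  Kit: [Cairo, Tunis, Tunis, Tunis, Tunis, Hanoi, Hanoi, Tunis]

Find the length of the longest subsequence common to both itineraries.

One common subsequence of length 6: Cairo [2,1], Tunis [4,4], Tunis [5,5], Hanoi [6,6], Hanoi [8,7], Tunis [10,8]. The LCS DP gives dp[10][8] = 6, so this is optimal.

6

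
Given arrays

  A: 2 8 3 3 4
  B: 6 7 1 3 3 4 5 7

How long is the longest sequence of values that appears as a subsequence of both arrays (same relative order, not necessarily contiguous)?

3

Let dp[i][j] be the LCS length of the first i values of A and the first j values of B. dp[i][j] = dp[i-1][j-1]+1 when the i-th and j-th values match, else max(dp[i-1][j], dp[i][j-1]).
    ·  6  7  1  3  3  4  5  7
 ·  0  0  0  0  0  0  0  0  0
 2  0  0  0  0  0  0  0  0  0
 8  0  0  0  0  0  0  0  0  0
 3  0  0  0  0  1  1  1  1  1
 3  0  0  0  0  1  2  2  2  2
 4  0  0  0  0  1  2  3  3  3
dp[5][8] = 3. One LCS (by backtracking along matches): 3, 3, 4.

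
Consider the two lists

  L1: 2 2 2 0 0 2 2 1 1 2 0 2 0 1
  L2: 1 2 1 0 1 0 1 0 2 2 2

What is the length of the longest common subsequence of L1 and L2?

One common subsequence of length 6: 2 [1,2]; then 0 [4,6]; then 0 [5,8]; then 2 [7,9]; then 2 [10,10]; then 2 [12,11], and the DP table's final entry dp[14][11] is also 6, so no common subsequence is longer.

6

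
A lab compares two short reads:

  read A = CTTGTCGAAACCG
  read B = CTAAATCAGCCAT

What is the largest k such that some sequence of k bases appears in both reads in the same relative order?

7

One common subsequence of length 7: C (read A #1, read B #1), then T (read A #2, read B #2), then T (read A #5, read B #6), then C (read A #6, read B #7), then G (read A #7, read B #9), then C (read A #11, read B #10), then C (read A #12, read B #11). The LCS DP gives dp[13][13] = 7, so this is optimal.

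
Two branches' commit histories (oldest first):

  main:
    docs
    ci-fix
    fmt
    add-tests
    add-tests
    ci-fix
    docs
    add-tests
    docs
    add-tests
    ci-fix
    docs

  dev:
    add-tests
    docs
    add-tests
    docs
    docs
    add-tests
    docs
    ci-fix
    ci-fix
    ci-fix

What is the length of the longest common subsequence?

6

One common subsequence of length 6: docs at main[1]=dev[2], then add-tests at main[4]=dev[3], then docs at main[7]=dev[5], then add-tests at main[8]=dev[6], then docs at main[9]=dev[7], then ci-fix at main[11]=dev[10]. The LCS DP gives dp[12][10] = 6, so this is optimal.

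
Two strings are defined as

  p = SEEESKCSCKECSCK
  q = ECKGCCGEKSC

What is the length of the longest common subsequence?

7

Match E at p[2]=q[1], K at p[6]=q[3], C at p[7]=q[5], C at p[9]=q[6], K at p[10]=q[9], S at p[13]=q[10], C at p[14]=q[11] — 7 characters in the same relative order in both. The LCS DP gives dp[15][11] = 7, so this is optimal.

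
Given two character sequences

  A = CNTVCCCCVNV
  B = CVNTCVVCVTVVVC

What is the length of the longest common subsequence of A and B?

7

Taking C (A #1, B #1); then N (A #2, B #3); then T (A #3, B #4); then V (A #4, B #7); then C (A #5, B #8); then V (A #9, B #12); then V (A #11, B #13) gives a common subsequence of length 7. Since dp[11][14] = 7, nothing longer is possible.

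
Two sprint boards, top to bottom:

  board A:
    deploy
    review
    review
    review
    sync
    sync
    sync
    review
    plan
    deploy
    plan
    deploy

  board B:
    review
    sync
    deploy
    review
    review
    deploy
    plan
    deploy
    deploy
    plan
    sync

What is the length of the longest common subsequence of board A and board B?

Match deploy at board A[1]=board B[3]; then review at board A[2]=board B[4]; then review at board A[3]=board B[5]; then plan at board A[9]=board B[7]; then deploy at board A[10]=board B[9]; then plan at board A[11]=board B[10] — 6 tasks in the same relative order in both. Since dp[12][11] = 6, nothing longer is possible.

6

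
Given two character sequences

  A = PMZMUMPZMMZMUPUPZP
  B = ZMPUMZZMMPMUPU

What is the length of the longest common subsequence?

11

One common subsequence of length 11: Z [3,1]; then M [4,2]; then U [5,4]; then M [6,5]; then Z [8,7]; then M [9,8]; then M [10,9]; then M [12,11]; then U [13,12]; then P [14,13]; then U [15,14]. Since dp[18][14] = 11, nothing longer is possible.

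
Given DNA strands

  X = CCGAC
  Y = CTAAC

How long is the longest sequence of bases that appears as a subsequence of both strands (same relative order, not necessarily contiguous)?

Taking C (X #1, Y #1), A (X #4, Y #4), C (X #5, Y #5) gives a common subsequence of length 3. The LCS DP gives dp[5][5] = 3, so this is optimal.

3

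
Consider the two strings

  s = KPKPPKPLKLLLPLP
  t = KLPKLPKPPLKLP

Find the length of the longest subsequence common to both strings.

10

One common subsequence of length 10: K at s[1]=t[1], then P at s[2]=t[3], then K at s[3]=t[4], then P at s[4]=t[6], then P at s[5]=t[8], then P at s[7]=t[9], then L at s[8]=t[10], then K at s[9]=t[11], then L at s[14]=t[12], then P at s[15]=t[13]. The LCS DP gives dp[15][13] = 10, so this is optimal.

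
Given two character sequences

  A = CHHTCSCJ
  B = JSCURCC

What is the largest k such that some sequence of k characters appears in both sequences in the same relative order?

3

Let dp[i][j] be the LCS length of the first i characters of A and the first j characters of B. dp[i][j] = dp[i-1][j-1]+1 when the i-th and j-th characters match, else max(dp[i-1][j], dp[i][j-1]).
    ·  J  S  C  U  R  C  C
 ·  0  0  0  0  0  0  0  0
 C  0  0  0  1  1  1  1  1
 H  0  0  0  1  1  1  1  1
 H  0  0  0  1  1  1  1  1
 T  0  0  0  1  1  1  1  1
 C  0  0  0  1  1  1  2  2
 S  0  0  1  1  1  1  2  2
 C  0  0  1  2  2  2  2  3
 J  0  1  1  2  2  2  2  3
dp[8][7] = 3. One LCS (by backtracking along matches): CCC.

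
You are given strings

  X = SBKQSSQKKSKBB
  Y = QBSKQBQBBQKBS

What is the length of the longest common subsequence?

Pick S [1,3]; then B [2,6]; then Q [4,7]; then Q [7,10]; then K [8,11]; then S [10,13]; all 6 characters appear in both, in order, and the DP table's final entry dp[13][13] is also 6, so no common subsequence is longer.

6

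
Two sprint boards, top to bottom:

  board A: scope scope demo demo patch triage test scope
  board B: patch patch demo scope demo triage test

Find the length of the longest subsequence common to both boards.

Match scope at board A[2]=board B[4], demo at board A[4]=board B[5], triage at board A[6]=board B[6], test at board A[7]=board B[7] — 4 tasks in the same relative order in both. The LCS DP gives dp[8][7] = 4, so this is optimal.

4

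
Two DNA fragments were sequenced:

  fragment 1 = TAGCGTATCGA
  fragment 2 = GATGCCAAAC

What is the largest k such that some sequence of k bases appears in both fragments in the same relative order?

5

Let dp[i][j] be the LCS length of the first i bases of fragment 1 and the first j bases of fragment 2. dp[i][j] = dp[i-1][j-1]+1 when the i-th and j-th bases match, else max(dp[i-1][j], dp[i][j-1]).
    ·  G  A  T  G  C  C  A  A  A  C
 ·  0  0  0  0  0  0  0  0  0  0  0
 T  0  0  0  1  1  1  1  1  1  1  1
 A  0  0  1  1  1  1  1  2  2  2  2
 G  0  1  1  1  2  2  2  2  2  2  2
 C  0  1  1  1  2  3  3  3  3  3  3
 G  0  1  1  1  2  3  3  3  3  3  3
 T  0  1  1  2  2  3  3  3  3  3  3
 A  0  1  2  2  2  3  3  4  4  4  4
 T  0  1  2  3  3  3  3  4  4  4  4
 C  0  1  2  3  3  4  4  4  4  4  5
 G  0  1  2  3  4  4  4  4  4  4  5
 A  0  1  2  3  4  4  4  5  5  5  5
dp[11][10] = 5. One LCS (by backtracking along matches): TGCAC.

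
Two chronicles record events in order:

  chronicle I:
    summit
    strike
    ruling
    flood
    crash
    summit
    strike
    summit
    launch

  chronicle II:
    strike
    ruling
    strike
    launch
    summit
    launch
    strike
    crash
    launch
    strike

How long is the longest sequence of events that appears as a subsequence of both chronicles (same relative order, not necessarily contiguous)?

5

One common subsequence of length 5: strike [2,1], ruling [3,2], summit [6,5], strike [7,7], launch [9,9]. dp[9][10] = 5 confirms this is the maximum.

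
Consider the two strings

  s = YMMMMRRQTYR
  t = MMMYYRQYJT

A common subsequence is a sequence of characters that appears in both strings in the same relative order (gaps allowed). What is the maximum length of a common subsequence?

6

Pick M (s #2, t #1); then M (s #3, t #2); then M (s #4, t #3); then R (s #7, t #6); then Q (s #8, t #7); then T (s #9, t #10); all 6 characters appear in both, in order. The LCS DP gives dp[11][10] = 6, so this is optimal.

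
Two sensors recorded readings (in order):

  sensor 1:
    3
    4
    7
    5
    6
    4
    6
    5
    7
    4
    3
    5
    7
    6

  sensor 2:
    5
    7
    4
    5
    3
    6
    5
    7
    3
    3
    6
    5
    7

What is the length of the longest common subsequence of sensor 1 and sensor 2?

One common subsequence of length 8: 4 [2,3], 5 [4,4], 6 [7,6], 5 [8,7], 7 [9,8], 3 [11,10], 5 [12,12], 7 [13,13]. Since dp[14][13] = 8, nothing longer is possible.

8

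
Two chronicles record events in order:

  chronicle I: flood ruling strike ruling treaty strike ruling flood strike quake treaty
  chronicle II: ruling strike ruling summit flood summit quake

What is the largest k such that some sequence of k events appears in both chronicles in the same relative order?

5

One common subsequence of length 5: ruling [2,1], strike [3,2], ruling [4,3], flood [8,5], quake [10,7]. dp[11][7] = 5 confirms this is the maximum.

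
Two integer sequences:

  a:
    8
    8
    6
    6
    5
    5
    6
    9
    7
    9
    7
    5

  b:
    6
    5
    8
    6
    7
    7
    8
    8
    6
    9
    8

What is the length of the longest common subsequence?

5

Let dp[i][j] be the LCS length of the first i values of a and the first j values of b. dp[i][j] = dp[i-1][j-1]+1 when the i-th and j-th values match, else max(dp[i-1][j], dp[i][j-1]).
    ·  6  5  8  6  7  7  8  8  6  9  8
 ·  0  0  0  0  0  0  0  0  0  0  0  0
 8  0  0  0  1  1  1  1  1  1  1  1  1
 8  0  0  0  1  1  1  1  2  2  2  2  2
 6  0  1  1  1  2  2  2  2  2  3  3  3
 6  0  1  1  1  2  2  2  2  2  3  3  3
 5  0  1  2  2  2  2  2  2  2  3  3  3
 5  0  1  2  2  2  2  2  2  2  3  3  3
 6  0  1  2  2  3  3  3  3  3  3  3  3
 9  0  1  2  2  3  3  3  3  3  3  4  4
 7  0  1  2  2  3  4  4  4  4  4  4  4
 9  0  1  2  2  3  4  4  4  4  4  5  5
 7  0  1  2  2  3  4  5  5  5  5  5  5
 5  0  1  2  2  3  4  5  5  5  5  5  5
dp[12][11] = 5. One LCS (by backtracking along matches): 6, 5, 6, 7, 9.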